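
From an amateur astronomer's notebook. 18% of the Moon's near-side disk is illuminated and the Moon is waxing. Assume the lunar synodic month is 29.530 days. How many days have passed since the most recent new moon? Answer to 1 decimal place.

Invert f = (1 − cos θ)/2 to get cos θ = 1 − 2(0.18) = 0.640, hence θ₀ = arccos 0.640 = 50.2°.
Before full moon the principal value applies: θ = 50.2°.
At 360°/29.530 d per day, 50.2° corresponds to 4.12 days.

4.1 days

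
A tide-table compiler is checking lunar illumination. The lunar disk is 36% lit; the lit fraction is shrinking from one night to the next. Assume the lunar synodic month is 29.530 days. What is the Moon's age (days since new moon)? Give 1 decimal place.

23.5 days

cos θ = 1 − 2f = 0.280, giving a principal value of 73.7°.
Since the Moon is past full (waning), take the reflex angle: θ = 360° − 73.7° = 286.3°.
Age = 29.530 × 286.3°/360° ≈ 23.48 days.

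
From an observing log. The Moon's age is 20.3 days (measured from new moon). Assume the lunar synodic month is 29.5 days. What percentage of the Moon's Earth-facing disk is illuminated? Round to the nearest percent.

Phase angle: θ = 360°·(20.3 d)/(29.5 d) = 247.7°.
cos 247.7° = (-0.379), so f = (1 − (-0.379))/2 = 0.689, so 69%.

69%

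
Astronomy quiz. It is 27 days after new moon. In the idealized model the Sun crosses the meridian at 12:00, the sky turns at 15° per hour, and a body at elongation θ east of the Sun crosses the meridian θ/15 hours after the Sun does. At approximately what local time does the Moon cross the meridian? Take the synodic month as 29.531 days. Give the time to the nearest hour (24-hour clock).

10:00

Phase angle: θ = 360°·(27 d)/(29.531 d) = 329.1°.
At 15° of sky rotation per hour, 329.1° corresponds to a 21.94 h lag.
12:00 + 21.94 h ≈ 09:57 → 10:00 to the nearest hour.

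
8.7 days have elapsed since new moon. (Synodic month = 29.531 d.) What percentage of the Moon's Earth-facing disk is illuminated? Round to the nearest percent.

Elongation θ = 360° × 8.7/29.531 ≈ 106.1°.
With cos θ = (-0.277), the lit fraction is (1 − (-0.277))/2 ≈ 0.638, so 64%.

64%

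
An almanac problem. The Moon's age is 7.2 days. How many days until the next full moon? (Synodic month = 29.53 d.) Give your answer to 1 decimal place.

Full moon occurs at elongation 180°, i.e. at age 29.53 × 180/360 = 14.765 d.
So 7.565 days remain (14.765 − 7.2).

7.6 days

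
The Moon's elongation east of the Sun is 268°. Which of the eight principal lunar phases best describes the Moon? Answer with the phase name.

The last quarter sector spans roughly 248°–292°; 268° falls inside it.

last quarter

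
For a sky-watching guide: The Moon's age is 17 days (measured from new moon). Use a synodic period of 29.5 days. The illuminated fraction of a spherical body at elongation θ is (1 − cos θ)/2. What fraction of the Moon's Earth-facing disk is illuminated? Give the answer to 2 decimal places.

The Moon has covered 17/29.5 of its cycle, so θ ≈ 360° × 17/29.5 = 207.5°.
cos 207.5° = (-0.887), so f = (1 − (-0.887))/2 = 0.944.

0.94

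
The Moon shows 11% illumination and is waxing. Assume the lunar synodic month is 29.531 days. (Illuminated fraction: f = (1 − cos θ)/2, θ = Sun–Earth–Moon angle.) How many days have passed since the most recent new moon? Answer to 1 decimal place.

3.2 days

From f = (1 − cos θ)/2: cos θ = 1 − 2×0.11 = 0.780; arccos → 38.7°.
Before full moon the principal value applies: θ = 38.7°.
Age = 29.531 × 38.7°/360° ≈ 3.18 days.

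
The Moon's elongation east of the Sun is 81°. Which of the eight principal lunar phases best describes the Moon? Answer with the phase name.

first quarter

81° lies in the first quarter sector of the 8-phase cycle.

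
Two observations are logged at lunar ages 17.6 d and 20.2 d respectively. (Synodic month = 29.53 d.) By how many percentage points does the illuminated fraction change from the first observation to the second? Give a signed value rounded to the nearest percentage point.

θ₁ = 360° × 17.6/29.53 = 214.6°, f₁ = (1 − cos θ₁)/2 = 0.912.
θ₂ = 360° × 20.2/29.53 = 246.3°, f₂ = (1 − cos θ₂)/2 = 0.701.
Change = f₂ − f₁ = -0.210 → -21 percentage points.

-21 pp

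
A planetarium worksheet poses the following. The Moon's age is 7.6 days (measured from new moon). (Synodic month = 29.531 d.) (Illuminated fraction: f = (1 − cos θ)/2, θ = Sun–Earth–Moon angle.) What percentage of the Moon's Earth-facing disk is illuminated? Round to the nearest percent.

52%

The Moon has covered 7.6/29.531 of its cycle, so θ ≈ 360° × 7.6/29.531 = 92.6°.
With cos θ = (-0.046), the lit fraction is (1 − (-0.046))/2 ≈ 0.523, so 52%.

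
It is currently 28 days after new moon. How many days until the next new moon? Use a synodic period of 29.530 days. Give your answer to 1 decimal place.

One full lunation from the last new moon is 29.530 d; remaining = 29.530 − 28 = 1.530 d.

1.5 days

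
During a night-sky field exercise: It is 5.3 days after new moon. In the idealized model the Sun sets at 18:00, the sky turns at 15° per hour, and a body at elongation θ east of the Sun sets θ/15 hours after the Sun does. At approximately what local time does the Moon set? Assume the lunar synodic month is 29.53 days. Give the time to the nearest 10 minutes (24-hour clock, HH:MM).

Phase angle: θ = 360°·(5.3 d)/(29.53 d) = 64.6°.
The Moon trails the Sun by θ/15 = 64.6/15 ≈ 4.31 hours.
18:00 + 4.307 h ≈ 22:18 → 22:20 to the nearest ten minutes.

22:20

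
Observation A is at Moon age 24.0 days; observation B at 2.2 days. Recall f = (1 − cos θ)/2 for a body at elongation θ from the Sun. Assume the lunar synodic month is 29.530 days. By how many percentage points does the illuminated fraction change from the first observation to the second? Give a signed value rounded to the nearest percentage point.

-25 percentage points

First observation: θ = 360°·24.0/29.530 = 292.6°, so f = 0.308.
Second observation: θ = 26.8°, f = 0.054.
Δf = 0.054 − 0.308 = -0.254, i.e. -25 pp.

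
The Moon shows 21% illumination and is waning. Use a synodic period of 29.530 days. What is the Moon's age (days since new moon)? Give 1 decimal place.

cos θ = 1 − 2f = 0.580, giving a principal value of 54.5°.
A waning Moon lies in 180°–360°, so θ = 360° − 54.5° = 305.5°.
At 360°/29.530 d per day, 305.5° corresponds to 25.06 days.

25.1 days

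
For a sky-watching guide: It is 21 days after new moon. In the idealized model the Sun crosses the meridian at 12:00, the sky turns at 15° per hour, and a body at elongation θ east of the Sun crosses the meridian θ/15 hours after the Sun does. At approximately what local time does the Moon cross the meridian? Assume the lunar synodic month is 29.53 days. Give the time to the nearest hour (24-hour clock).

Phase angle: θ = 360°·(21 d)/(29.53 d) = 256.0°.
At 15° of sky rotation per hour, 256.0° corresponds to a 17.07 h lag.
12:00 + 17.07 h ≈ 05:04 → 05:00 to the nearest hour.

05:00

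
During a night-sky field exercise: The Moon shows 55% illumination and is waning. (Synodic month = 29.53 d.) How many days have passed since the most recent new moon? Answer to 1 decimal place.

From f = (1 − cos θ)/2: cos θ = 1 − 2×0.55 = -0.100; arccos → 95.7°.
Waning ⇒ past full, so θ = 360° − 95.7° = 264.3°.
That fraction of the synodic month is 264.3/360 × 29.53 d ≈ 21.68 d.

21.7 days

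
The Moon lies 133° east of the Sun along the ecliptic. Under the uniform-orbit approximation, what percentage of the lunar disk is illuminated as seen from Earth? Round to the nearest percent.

84%

f = (1 − cos 133°)/2 = (1 − (-0.682))/2 ≈ 0.841, i.e. 84%.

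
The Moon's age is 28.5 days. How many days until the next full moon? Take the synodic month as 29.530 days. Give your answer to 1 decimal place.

Full moon is 0.5 of the way through the cycle: age 0.5 × 29.530 = 14.765 d.
Already past this cycle's full moon; the next is at 14.765 + 29.530 = 44.295 d, so 44.295 − 28.5 = 15.795 days.

15.8 days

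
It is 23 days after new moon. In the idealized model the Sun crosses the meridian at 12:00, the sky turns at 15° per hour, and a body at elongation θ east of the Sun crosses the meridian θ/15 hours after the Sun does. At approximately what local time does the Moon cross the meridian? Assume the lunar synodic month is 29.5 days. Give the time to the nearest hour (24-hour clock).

The Moon has covered 23/29.5 of its cycle, so θ ≈ 360° × 23/29.5 = 280.7°.
Delay after the Sun = 280.7° / (15°/h) ≈ 18.71 h.
12:00 + 18.71 h ≈ 06:43 → 07:00 to the nearest hour.

07:00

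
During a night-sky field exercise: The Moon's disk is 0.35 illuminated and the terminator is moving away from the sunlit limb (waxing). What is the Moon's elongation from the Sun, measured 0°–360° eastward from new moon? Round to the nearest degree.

From f = (1 − cos θ)/2: cos θ = 1 − 2×0.35 = 0.300; arccos → 72.5°.
The Moon is waxing (0°–180°), so θ = 72.5° directly.

73°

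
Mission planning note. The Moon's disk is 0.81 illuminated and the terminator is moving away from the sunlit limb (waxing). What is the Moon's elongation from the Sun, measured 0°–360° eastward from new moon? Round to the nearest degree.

cos θ = 1 − 2f = -0.620, giving a principal value of 128.3°.
Waxing ⇒ before full, so θ = 128.3°.

128°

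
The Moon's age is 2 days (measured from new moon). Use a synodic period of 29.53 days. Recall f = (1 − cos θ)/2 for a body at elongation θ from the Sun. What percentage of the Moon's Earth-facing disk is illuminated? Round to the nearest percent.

Elongation θ = 360° × 2/29.53 ≈ 24.4°.
Illuminated fraction = (1 − cos 24.4°)/2 = (1 − 0.911)/2 ≈ 0.045, so 4%.

4%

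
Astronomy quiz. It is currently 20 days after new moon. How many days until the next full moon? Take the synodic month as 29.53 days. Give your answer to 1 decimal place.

24.3 days

Full moon is 0.5 of the way through the cycle: age 0.5 × 29.53 = 14.765 d.
Already past this cycle's full moon; the next is at 14.765 + 29.53 = 44.295 d, so 44.295 − 20 = 24.295 days.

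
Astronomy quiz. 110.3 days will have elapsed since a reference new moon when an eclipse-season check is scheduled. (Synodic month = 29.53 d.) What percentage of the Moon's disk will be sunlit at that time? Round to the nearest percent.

55%

110.3/29.53 = 3.735 lunations, so 3 complete cycles and 21.71 d into the next.
Phase angle: θ = 360°·(21.71 d)/(29.53 d) = 264.7°.
cos 264.7° = (-0.093), so f = (1 − (-0.093))/2 = 0.546, so 55%.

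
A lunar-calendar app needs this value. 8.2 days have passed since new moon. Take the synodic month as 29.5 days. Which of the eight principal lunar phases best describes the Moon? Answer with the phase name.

first quarter

At 8.2/29.5 of the cycle, θ ≈ 100° — the first quarter range.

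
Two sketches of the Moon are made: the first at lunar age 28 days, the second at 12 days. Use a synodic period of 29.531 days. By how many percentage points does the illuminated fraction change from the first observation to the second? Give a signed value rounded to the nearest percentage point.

+89 pp

θ₁ = 360° × 28/29.531 = 341.3°, f₁ = (1 − cos θ₁)/2 = 0.026.
θ₂ = 360° × 12/29.531 = 146.3°, f₂ = (1 − cos θ₂)/2 = 0.916.
Change = f₂ − f₁ = +0.890 → +89 percentage points.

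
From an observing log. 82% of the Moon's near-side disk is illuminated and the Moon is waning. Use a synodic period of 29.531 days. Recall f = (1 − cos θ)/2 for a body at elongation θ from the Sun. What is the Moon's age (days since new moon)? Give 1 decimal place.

cos θ = 1 − 2f = -0.640, giving a principal value of 129.8°.
A waning Moon lies in 180°–360°, so θ = 360° − 129.8° = 230.2°.
Age = 29.531 × 230.2°/360° ≈ 18.88 days.

18.9 days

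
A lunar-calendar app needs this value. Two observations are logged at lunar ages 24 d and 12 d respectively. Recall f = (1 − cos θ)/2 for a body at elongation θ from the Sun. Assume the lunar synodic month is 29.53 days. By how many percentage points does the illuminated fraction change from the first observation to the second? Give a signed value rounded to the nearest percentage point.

+61 percentage points

First observation: θ = 360°·24/29.53 = 292.6°, so f = 0.308.
Second observation: θ = 146.3°, f = 0.916.
Δf = 0.916 − 0.308 = +0.608, i.e. +61 pp.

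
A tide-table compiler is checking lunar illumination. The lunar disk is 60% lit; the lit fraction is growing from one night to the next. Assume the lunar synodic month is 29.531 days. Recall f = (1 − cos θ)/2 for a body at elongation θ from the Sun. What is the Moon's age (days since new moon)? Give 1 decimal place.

8.3 days

cos θ = 1 − 2f = -0.200, giving a principal value of 101.5°.
Before full moon the principal value applies: θ = 101.5°.
Age = 29.531 × 101.5°/360° ≈ 8.33 days.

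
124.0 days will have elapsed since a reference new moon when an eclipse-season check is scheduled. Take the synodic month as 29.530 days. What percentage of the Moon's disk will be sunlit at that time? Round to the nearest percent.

124.0 d spans 4 complete synodic months (4 × 29.530 = 118.12 d) plus 5.88 d.
The Moon has covered 5.88/29.530 of its cycle, so θ ≈ 360° × 5.88/29.530 = 71.7°.
cos 71.7° = 0.314, so f = (1 − 0.314)/2 = 0.343, so 34%.

34%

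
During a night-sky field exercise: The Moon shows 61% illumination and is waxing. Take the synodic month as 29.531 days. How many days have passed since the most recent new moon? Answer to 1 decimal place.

Invert f = (1 − cos θ)/2 to get cos θ = 1 − 2(0.61) = -0.220, hence θ₀ = arccos -0.220 = 102.7°.
The Moon is waxing (0°–180°), so θ = 102.7° directly.
That fraction of the synodic month is 102.7/360 × 29.531 d ≈ 8.43 d.

8.4 days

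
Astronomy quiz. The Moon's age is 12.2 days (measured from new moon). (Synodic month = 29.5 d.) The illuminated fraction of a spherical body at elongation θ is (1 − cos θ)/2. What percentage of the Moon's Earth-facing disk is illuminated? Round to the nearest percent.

Phase angle: θ = 360°·(12.2 d)/(29.5 d) = 148.9°.
cos 148.9° = (-0.856), so f = (1 − (-0.856))/2 = 0.928, so 93%.

93%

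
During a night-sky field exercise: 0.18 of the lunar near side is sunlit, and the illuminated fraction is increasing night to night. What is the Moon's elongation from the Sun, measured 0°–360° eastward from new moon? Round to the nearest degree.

50°

cos θ = 1 − 2f = 0.640, giving a principal value of 50.2°.
The Moon is waxing (0°–180°), so θ = 50.2° directly.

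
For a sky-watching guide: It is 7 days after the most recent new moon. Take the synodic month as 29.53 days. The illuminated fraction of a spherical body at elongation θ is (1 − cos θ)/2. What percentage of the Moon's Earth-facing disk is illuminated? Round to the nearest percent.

Elongation θ = 360° × 7/29.53 ≈ 85.3°.
Illuminated fraction = (1 − cos 85.3°)/2 = (1 − 0.081)/2 ≈ 0.459, so 46%.

46%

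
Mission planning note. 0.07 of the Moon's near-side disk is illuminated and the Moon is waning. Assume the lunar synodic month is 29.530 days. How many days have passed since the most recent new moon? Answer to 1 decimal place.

From f = (1 − cos θ)/2: cos θ = 1 − 2×0.07 = 0.860; arccos → 30.7°.
Since the Moon is past full (waning), take the reflex angle: θ = 360° − 30.7° = 329.3°.
Age = 29.530 × 329.3°/360° ≈ 27.01 days.

27.0 days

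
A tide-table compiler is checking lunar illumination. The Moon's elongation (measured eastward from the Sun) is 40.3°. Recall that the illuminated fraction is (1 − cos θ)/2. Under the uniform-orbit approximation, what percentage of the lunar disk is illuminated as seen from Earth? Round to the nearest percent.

cos 40.3° = 0.763, so f = (1 − 0.763)/2 = 0.119, i.e. 12%.

12%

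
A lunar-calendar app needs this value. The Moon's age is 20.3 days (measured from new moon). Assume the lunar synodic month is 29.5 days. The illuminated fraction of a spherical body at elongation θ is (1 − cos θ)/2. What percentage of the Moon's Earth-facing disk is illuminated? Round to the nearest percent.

69%

Elongation θ = 360° × 20.3/29.5 ≈ 247.7°.
Illuminated fraction = (1 − cos 247.7°)/2 = (1 − (-0.379))/2 ≈ 0.689, so 69%.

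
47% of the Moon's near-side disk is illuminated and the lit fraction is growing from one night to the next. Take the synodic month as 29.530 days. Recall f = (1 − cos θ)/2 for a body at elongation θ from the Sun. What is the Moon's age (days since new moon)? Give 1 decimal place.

7.1 days

From f = (1 − cos θ)/2: cos θ = 1 − 2×0.47 = 0.060; arccos → 86.6°.
The Moon is waxing (0°–180°), so θ = 86.6° directly.
That fraction of the synodic month is 86.6/360 × 29.530 d ≈ 7.10 d.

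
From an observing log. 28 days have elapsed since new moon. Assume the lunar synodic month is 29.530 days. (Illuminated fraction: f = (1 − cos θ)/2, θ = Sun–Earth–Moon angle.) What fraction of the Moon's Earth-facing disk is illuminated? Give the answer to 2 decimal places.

Phase angle: θ = 360°·(28 d)/(29.530 d) = 341.3°.
With cos θ = 0.947, the lit fraction is (1 − 0.947)/2 ≈ 0.026.

0.03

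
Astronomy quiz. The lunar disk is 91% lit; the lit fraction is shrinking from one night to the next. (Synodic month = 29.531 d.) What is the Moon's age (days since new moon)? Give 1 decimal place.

Invert f = (1 − cos θ)/2 to get cos θ = 1 − 2(0.91) = -0.820, hence θ₀ = arccos -0.820 = 145.1°.
Since the Moon is past full (waning), take the reflex angle: θ = 360° − 145.1° = 214.9°.
At 360°/29.531 d per day, 214.9° corresponds to 17.63 days.

17.6 days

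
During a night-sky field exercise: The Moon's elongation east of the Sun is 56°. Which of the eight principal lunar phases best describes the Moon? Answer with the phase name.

56° lies in the waxing crescent sector of the 8-phase cycle.

waxing crescent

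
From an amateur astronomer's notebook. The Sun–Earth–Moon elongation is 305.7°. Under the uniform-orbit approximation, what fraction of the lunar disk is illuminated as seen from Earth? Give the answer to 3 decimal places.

0.208

f = (1 − cos 305.7°)/2 = (1 − 0.584)/2 ≈ 0.208.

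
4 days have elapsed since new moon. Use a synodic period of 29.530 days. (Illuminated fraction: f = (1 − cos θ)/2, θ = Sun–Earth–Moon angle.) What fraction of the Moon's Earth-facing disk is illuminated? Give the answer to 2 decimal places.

0.17

The Moon has covered 4/29.530 of its cycle, so θ ≈ 360° × 4/29.530 = 48.8°.
Illuminated fraction = (1 − cos 48.8°)/2 = (1 − 0.659)/2 ≈ 0.170.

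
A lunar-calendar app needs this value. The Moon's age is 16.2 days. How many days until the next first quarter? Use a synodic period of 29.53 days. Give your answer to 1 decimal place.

20.7 days

First quarter occurs at elongation 90°, i.e. at age 29.53 × 90/360 = 7.383 d.
This lunation's first quarter (7.383 d) has passed, so add one period: 36.913 − 16.2 = 20.713 days.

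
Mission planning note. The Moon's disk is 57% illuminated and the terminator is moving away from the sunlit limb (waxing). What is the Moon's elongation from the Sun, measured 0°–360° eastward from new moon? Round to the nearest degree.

98°

From f = (1 − cos θ)/2: cos θ = 1 − 2×0.57 = -0.140; arccos → 98.0°.
The Moon is waxing (0°–180°), so θ = 98.0° directly.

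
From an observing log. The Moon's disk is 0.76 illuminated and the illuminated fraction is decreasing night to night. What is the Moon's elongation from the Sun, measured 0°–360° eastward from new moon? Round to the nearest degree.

239°

cos θ = 1 − 2f = -0.520, giving a principal value of 121.3°.
Waning ⇒ past full, so θ = 360° − 121.3° = 238.7°.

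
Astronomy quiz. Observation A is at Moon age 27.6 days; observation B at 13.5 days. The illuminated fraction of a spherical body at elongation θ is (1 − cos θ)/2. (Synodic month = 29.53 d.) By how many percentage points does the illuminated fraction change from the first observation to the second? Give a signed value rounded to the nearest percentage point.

+94 pp

θ₁ = 360° × 27.6/29.53 = 336.5°, f₁ = (1 − cos θ₁)/2 = 0.042.
θ₂ = 360° × 13.5/29.53 = 164.6°, f₂ = (1 − cos θ₂)/2 = 0.982.
Change = f₂ − f₁ = +0.940 → +94 percentage points.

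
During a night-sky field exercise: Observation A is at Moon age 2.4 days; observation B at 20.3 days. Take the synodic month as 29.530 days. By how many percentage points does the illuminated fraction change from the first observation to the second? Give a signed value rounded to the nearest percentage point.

First observation: θ = 360°·2.4/29.530 = 29.3°, so f = 0.064.
Second observation: θ = 247.5°, f = 0.692.
Δf = 0.692 − 0.064 = +0.628, i.e. +63 pp.

+63 percentage points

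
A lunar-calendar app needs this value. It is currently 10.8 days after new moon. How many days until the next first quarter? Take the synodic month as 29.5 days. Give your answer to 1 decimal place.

26.1 days

First quarter is 0.25 of the way through the cycle: age 0.25 × 29.5 = 7.375 d.
Already past this cycle's first quarter; the next is at 7.375 + 29.5 = 36.875 d, so 36.875 − 10.8 = 26.075 days.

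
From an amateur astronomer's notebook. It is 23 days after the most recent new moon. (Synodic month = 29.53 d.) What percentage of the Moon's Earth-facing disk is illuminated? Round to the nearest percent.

Phase angle: θ = 360°·(23 d)/(29.53 d) = 280.4°.
cos 280.4° = 0.180, so f = (1 − 0.180)/2 = 0.410, so 41%.

41%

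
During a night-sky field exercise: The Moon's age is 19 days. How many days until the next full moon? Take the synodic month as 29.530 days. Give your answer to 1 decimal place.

25.3 days

Full moon occurs at elongation 180°, i.e. at age 29.530 × 180/360 = 14.765 d.
This lunation's full moon (14.765 d) has passed, so add one period: 44.295 − 19 = 25.295 days.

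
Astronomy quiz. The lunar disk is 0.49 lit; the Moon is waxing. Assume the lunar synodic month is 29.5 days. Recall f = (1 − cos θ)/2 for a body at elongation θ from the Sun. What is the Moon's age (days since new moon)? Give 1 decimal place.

cos θ = 1 − 2f = 0.020, giving a principal value of 88.9°.
Before full moon the principal value applies: θ = 88.9°.
Age = 29.5 × 88.9°/360° ≈ 7.28 days.

7.3 days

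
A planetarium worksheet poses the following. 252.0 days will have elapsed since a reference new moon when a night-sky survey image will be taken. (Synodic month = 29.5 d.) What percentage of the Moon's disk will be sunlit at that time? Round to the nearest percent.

Reduce mod P: 252.0 − 8×29.5 = 16.00 d into the current lunation.
Elongation θ = 360° × 16.00/29.5 ≈ 195.3°.
Illuminated fraction = (1 − cos 195.3°)/2 = (1 − (-0.965))/2 ≈ 0.982, so 98%.

98%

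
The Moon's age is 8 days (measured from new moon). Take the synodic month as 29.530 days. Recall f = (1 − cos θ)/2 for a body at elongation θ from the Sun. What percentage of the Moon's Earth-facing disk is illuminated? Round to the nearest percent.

57%

The Moon has covered 8/29.530 of its cycle, so θ ≈ 360° × 8/29.530 = 97.5°.
With cos θ = (-0.131), the lit fraction is (1 − (-0.131))/2 ≈ 0.566, so 57%.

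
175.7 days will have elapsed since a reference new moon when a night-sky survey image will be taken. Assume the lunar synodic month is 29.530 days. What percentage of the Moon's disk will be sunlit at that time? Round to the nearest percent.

2%

Reduce mod P: 175.7 − 5×29.530 = 28.05 d into the current lunation.
The Moon has covered 28.05/29.530 of its cycle, so θ ≈ 360° × 28.05/29.530 = 342.0°.
cos 342.0° = 0.951, so f = (1 − 0.951)/2 = 0.025, so 2%.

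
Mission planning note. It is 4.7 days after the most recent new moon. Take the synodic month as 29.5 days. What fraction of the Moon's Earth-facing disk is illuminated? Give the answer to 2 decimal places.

The Moon has covered 4.7/29.5 of its cycle, so θ ≈ 360° × 4.7/29.5 = 57.4°.
cos 57.4° = 0.539, so f = (1 − 0.539)/2 = 0.230.

0.23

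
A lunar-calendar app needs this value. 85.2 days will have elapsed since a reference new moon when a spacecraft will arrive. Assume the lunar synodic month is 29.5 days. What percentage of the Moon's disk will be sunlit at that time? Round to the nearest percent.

85.2/29.5 = 2.888 lunations, so 2 complete cycles and 26.20 d into the next.
Phase angle: θ = 360°·(26.20 d)/(29.5 d) = 319.7°.
With cos θ = 0.763, the lit fraction is (1 − 0.763)/2 ≈ 0.119, so 12%.

12%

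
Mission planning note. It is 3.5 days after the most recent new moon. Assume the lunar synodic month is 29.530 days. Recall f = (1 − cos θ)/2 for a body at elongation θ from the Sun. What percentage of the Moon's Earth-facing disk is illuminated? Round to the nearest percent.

13%

The Moon has covered 3.5/29.530 of its cycle, so θ ≈ 360° × 3.5/29.530 = 42.7°.
With cos θ = 0.735, the lit fraction is (1 − 0.735)/2 ≈ 0.132, so 13%.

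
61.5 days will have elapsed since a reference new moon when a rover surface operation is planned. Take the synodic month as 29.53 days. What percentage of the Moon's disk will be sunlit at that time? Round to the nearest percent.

7%

61.5/29.53 = 2.083 lunations, so 2 complete cycles and 2.44 d into the next.
Elongation θ = 360° × 2.44/29.53 ≈ 29.7°.
With cos θ = 0.868, the lit fraction is (1 − 0.868)/2 ≈ 0.066, so 7%.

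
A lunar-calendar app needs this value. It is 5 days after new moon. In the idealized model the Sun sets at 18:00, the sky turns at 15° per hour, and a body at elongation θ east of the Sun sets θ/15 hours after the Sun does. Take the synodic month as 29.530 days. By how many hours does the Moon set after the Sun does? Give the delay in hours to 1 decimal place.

4.1 h

Elongation θ = 360° × 5/29.530 ≈ 61.0°.
Delay after the Sun = 61.0° / (15°/h) ≈ 4.06 h.
So the Moon sets 4.06 h after the Sun.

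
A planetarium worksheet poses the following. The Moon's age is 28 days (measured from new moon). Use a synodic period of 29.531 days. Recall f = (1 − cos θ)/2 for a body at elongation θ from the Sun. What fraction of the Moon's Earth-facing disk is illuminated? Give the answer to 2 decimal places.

Phase angle: θ = 360°·(28 d)/(29.531 d) = 341.3°.
Illuminated fraction = (1 − cos 341.3°)/2 = (1 − 0.947)/2 ≈ 0.026.

0.03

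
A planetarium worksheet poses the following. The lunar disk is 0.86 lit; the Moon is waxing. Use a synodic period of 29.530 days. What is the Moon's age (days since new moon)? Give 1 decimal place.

Invert f = (1 − cos θ)/2 to get cos θ = 1 − 2(0.86) = -0.720, hence θ₀ = arccos -0.720 = 136.1°.
The Moon is waxing (0°–180°), so θ = 136.1° directly.
That fraction of the synodic month is 136.1/360 × 29.530 d ≈ 11.16 d.

11.2 days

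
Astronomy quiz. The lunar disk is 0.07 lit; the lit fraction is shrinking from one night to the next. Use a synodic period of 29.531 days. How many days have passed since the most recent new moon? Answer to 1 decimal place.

Invert f = (1 − cos θ)/2 to get cos θ = 1 − 2(0.07) = 0.860, hence θ₀ = arccos 0.860 = 30.7°.
Waning ⇒ past full, so θ = 360° − 30.7° = 329.3°.
Age = 29.531 × 329.3°/360° ≈ 27.01 days.

27.0 days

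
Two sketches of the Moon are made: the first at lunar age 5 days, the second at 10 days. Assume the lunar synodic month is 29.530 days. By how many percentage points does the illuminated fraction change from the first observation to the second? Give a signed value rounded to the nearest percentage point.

First observation: θ = 360°·5/29.530 = 61.0°, so f = 0.257.
Second observation: θ = 121.9°, f = 0.764.
Δf = 0.764 − 0.257 = +0.507, i.e. +51 pp.

+51 percentage points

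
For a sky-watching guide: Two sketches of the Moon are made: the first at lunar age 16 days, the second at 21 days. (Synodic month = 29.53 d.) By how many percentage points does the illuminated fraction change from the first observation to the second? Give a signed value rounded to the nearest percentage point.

θ₁ = 360° × 16/29.53 = 195.1°, f₁ = (1 − cos θ₁)/2 = 0.983.
θ₂ = 360° × 21/29.53 = 256.0°, f₂ = (1 − cos θ₂)/2 = 0.621.
Change = f₂ − f₁ = -0.362 → -36 percentage points.

-36 percentage points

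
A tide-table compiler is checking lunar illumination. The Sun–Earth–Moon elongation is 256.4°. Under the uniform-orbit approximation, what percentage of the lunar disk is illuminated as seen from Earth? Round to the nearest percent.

cos 256.4° = (-0.235), so f = (1 − (-0.235))/2 = 0.618, i.e. 62%.

62%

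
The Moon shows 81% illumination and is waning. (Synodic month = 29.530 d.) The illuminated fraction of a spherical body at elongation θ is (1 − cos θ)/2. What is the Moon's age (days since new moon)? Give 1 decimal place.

19.0 days

Invert f = (1 − cos θ)/2 to get cos θ = 1 − 2(0.81) = -0.620, hence θ₀ = arccos -0.620 = 128.3°.
A waning Moon lies in 180°–360°, so θ = 360° − 128.3° = 231.7°.
At 360°/29.530 d per day, 231.7° corresponds to 19.00 days.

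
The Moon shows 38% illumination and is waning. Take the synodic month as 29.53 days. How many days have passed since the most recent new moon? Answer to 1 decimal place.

cos θ = 1 − 2f = 0.240, giving a principal value of 76.1°.
Waning ⇒ past full, so θ = 360° − 76.1° = 283.9°.
At 360°/29.53 d per day, 283.9° corresponds to 23.29 days.

23.3 days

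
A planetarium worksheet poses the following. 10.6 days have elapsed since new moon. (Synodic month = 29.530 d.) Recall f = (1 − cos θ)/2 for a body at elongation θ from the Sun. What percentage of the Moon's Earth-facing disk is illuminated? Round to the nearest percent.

Phase angle: θ = 360°·(10.6 d)/(29.530 d) = 129.2°.
Illuminated fraction = (1 − cos 129.2°)/2 = (1 − (-0.632))/2 ≈ 0.816, so 82%.

82%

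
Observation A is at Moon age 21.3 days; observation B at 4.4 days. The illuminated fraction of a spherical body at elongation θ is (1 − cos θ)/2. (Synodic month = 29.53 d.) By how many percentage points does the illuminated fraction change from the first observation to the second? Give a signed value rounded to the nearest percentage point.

First observation: θ = 360°·21.3/29.53 = 259.7°, so f = 0.590.
Second observation: θ = 53.6°, f = 0.204.
Δf = 0.204 − 0.590 = -0.386, i.e. -39 pp.

-39 percentage points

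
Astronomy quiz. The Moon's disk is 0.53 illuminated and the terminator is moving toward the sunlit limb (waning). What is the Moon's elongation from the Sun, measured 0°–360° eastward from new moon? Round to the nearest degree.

Invert f = (1 − cos θ)/2 to get cos θ = 1 − 2(0.53) = -0.060, hence θ₀ = arccos -0.060 = 93.4°.
Since the Moon is past full (waning), take the reflex angle: θ = 360° − 93.4° = 266.6°.

267°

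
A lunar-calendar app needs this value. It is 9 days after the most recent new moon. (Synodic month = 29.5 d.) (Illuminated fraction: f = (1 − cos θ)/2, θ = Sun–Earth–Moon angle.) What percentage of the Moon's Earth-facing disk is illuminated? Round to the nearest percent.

Elongation θ = 360° × 9/29.5 ≈ 109.8°.
cos 109.8° = (-0.339), so f = (1 − (-0.339))/2 = 0.670, so 67%.

67%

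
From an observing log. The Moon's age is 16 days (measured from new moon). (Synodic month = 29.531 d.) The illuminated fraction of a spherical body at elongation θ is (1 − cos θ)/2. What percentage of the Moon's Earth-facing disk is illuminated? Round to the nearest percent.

98%

Phase angle: θ = 360°·(16 d)/(29.531 d) = 195.0°.
cos 195.0° = (-0.966), so f = (1 − (-0.966))/2 = 0.983, so 98%.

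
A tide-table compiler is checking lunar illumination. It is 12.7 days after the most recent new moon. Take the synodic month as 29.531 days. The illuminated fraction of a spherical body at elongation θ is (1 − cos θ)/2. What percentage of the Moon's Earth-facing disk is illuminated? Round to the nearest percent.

Elongation θ = 360° × 12.7/29.531 ≈ 154.8°.
cos 154.8° = (-0.905), so f = (1 − (-0.905))/2 = 0.952, so 95%.

95%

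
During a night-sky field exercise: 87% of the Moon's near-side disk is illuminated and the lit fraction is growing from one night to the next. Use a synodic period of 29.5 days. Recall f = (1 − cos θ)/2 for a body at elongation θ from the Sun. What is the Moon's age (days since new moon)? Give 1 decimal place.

Invert f = (1 − cos θ)/2 to get cos θ = 1 − 2(0.87) = -0.740, hence θ₀ = arccos -0.740 = 137.7°.
Before full moon the principal value applies: θ = 137.7°.
That fraction of the synodic month is 137.7/360 × 29.5 d ≈ 11.29 d.

11.3 days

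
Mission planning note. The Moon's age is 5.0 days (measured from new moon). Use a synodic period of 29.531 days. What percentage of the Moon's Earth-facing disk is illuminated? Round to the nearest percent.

26%

Elongation θ = 360° × 5.0/29.531 ≈ 61.0°.
Illuminated fraction = (1 − cos 61.0°)/2 = (1 − 0.486)/2 ≈ 0.257, so 26%.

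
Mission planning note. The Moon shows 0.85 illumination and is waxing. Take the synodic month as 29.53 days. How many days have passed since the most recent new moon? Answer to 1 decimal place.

From f = (1 − cos θ)/2: cos θ = 1 − 2×0.85 = -0.700; arccos → 134.4°.
The Moon is waxing (0°–180°), so θ = 134.4° directly.
Age = 29.53 × 134.4°/360° ≈ 11.03 days.

11.0 days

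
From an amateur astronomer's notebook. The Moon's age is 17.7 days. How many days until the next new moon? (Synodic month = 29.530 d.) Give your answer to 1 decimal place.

11.8 days

One full lunation from the last new moon is 29.530 d; remaining = 29.530 − 17.7 = 11.830 d.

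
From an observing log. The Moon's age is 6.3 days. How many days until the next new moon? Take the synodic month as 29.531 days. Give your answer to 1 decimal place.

One full lunation from the last new moon is 29.531 d; remaining = 29.531 − 6.3 = 23.231 d.

23.2 days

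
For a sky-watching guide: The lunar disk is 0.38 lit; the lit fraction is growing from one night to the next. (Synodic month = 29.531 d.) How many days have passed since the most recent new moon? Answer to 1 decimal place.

Invert f = (1 − cos θ)/2 to get cos θ = 1 − 2(0.38) = 0.240, hence θ₀ = arccos 0.240 = 76.1°.
The Moon is waxing (0°–180°), so θ = 76.1° directly.
Age = 29.531 × 76.1°/360° ≈ 6.24 days.

6.2 days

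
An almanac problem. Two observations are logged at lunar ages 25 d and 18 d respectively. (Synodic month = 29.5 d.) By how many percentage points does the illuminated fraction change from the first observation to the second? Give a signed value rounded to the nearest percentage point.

+67 percentage points

First observation: θ = 360°·25/29.5 = 305.1°, so f = 0.213.
Second observation: θ = 219.7°, f = 0.885.
Δf = 0.885 − 0.213 = +0.672, i.e. +67 pp.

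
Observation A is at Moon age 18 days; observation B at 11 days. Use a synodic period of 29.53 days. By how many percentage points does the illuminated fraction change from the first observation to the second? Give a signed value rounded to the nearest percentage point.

-4 percentage points

θ₁ = 360° × 18/29.53 = 219.4°, f₁ = (1 − cos θ₁)/2 = 0.886.
θ₂ = 360° × 11/29.53 = 134.1°, f₂ = (1 − cos θ₂)/2 = 0.848.
Change = f₂ − f₁ = -0.038 → -4 percentage points.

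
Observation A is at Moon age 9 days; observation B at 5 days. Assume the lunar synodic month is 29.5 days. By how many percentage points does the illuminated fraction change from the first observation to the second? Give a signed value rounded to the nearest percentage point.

θ₁ = 360° × 9/29.5 = 109.8°, f₁ = (1 − cos θ₁)/2 = 0.670.
θ₂ = 360° × 5/29.5 = 61.0°, f₂ = (1 − cos θ₂)/2 = 0.258.
Change = f₂ − f₁ = -0.412 → -41 percentage points.

-41 pp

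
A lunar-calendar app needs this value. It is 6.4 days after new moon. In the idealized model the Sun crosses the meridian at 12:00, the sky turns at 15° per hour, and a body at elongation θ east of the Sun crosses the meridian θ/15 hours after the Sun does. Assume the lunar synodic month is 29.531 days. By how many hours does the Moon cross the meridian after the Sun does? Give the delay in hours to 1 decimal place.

The Moon has covered 6.4/29.531 of its cycle, so θ ≈ 360° × 6.4/29.531 = 78.0°.
The Moon trails the Sun by θ/15 = 78.0/15 ≈ 5.20 hours.
So the Moon crosses the meridian 5.20 h after the Sun.

5.2 h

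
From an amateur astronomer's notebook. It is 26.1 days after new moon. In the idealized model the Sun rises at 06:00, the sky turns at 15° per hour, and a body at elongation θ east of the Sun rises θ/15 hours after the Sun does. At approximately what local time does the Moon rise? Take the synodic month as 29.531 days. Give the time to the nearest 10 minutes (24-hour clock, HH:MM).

03:10

Phase angle: θ = 360°·(26.1 d)/(29.531 d) = 318.2°.
At 15° of sky rotation per hour, 318.2° corresponds to a 21.21 h lag.
06:00 + 21.212 h ≈ 03:13 → 03:10 to the nearest ten minutes.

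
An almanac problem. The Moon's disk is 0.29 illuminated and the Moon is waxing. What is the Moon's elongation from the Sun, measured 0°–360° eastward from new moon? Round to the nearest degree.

cos θ = 1 − 2f = 0.420, giving a principal value of 65.2°.
Before full moon the principal value applies: θ = 65.2°.

65°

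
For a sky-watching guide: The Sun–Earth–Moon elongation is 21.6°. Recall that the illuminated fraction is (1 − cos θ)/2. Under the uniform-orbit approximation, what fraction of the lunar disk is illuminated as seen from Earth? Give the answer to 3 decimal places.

0.035

f = (1 − cos 21.6°)/2 = (1 − 0.930)/2 ≈ 0.035.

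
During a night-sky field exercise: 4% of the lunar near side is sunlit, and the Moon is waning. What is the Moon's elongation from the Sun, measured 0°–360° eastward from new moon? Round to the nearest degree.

337°

Invert f = (1 − cos θ)/2 to get cos θ = 1 − 2(0.04) = 0.920, hence θ₀ = arccos 0.920 = 23.1°.
Waning ⇒ past full, so θ = 360° − 23.1° = 336.9°.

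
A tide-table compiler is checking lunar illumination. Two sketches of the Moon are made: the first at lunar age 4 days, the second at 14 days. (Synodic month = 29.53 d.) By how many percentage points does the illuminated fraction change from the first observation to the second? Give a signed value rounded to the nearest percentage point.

+82 pp

First observation: θ = 360°·4/29.53 = 48.8°, so f = 0.170.
Second observation: θ = 170.7°, f = 0.993.
Δf = 0.993 − 0.170 = +0.823, i.e. +82 pp.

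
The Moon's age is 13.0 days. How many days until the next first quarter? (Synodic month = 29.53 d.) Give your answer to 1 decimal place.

First quarter is 0.25 of the way through the cycle: age 0.25 × 29.53 = 7.383 d.
Already past this cycle's first quarter; the next is at 7.383 + 29.53 = 36.913 d, so 36.913 − 13.0 = 23.913 days.

23.9 days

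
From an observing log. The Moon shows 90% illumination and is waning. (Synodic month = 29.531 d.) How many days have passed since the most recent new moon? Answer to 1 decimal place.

17.8 days

From f = (1 − cos θ)/2: cos θ = 1 − 2×0.90 = -0.800; arccos → 143.1°.
A waning Moon lies in 180°–360°, so θ = 360° − 143.1° = 216.9°.
At 360°/29.531 d per day, 216.9° corresponds to 17.79 days.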